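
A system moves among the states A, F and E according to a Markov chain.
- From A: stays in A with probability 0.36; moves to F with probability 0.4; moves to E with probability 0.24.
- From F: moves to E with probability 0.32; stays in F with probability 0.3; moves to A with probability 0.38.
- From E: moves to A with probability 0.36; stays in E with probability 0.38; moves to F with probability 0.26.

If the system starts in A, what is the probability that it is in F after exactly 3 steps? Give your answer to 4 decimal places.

Propagate the distribution vector 3 steps from A.
After 0 steps: (1.0000, 0.0000, 0.0000)
After 1 step: (0.3600, 0.4000, 0.2400)
After 2 steps: (0.3680, 0.3264, 0.3056)
After 3 steps: (0.3665, 0.3246, 0.3089)
P(in F after 3 steps) = 0.3246

0.3246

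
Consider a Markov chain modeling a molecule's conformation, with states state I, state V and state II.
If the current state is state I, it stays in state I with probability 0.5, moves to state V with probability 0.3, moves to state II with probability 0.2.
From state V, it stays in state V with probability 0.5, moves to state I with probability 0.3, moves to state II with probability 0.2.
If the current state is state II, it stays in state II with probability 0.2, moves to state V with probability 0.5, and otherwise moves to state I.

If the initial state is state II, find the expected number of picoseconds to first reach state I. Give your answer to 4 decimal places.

3.3333

Let t(s) be the expected number of picoseconds to first reach state I from state s, with t(state I) = 0. Conditioning on the first picosecond:
t(state V) = 1 + 0.5·t(state V) + 0.2·t(state II)
t(state II) = 1 + 0.5·t(state V) + 0.2·t(state II)
Solving: t(state V) = 3.3333, t(state II) = 3.3333.
Expected picoseconds from state II to state I: 3.3333.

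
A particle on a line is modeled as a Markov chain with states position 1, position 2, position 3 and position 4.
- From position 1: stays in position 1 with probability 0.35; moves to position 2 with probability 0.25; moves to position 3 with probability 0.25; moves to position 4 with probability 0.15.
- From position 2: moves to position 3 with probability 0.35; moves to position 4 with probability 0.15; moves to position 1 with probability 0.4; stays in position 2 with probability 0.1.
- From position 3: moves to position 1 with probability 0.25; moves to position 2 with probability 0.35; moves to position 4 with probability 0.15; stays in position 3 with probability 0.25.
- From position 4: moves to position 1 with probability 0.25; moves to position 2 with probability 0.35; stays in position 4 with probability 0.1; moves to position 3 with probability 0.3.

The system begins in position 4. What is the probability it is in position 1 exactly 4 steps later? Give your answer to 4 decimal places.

0.3205

Propagate the distribution vector 4 steps from position 4.
After 0 steps: (0.0000, 0.0000, 0.0000, 1.0000)
After 1 step: (0.2500, 0.3500, 0.3000, 0.1000)
After 2 steps: (0.3275, 0.2375, 0.2900, 0.1450)
After 3 steps: (0.3184, 0.2579, 0.2810, 0.1428)
After 4 steps: (0.3205, 0.2537, 0.2829, 0.1429)
P(in position 1 after 4 steps) = 0.3205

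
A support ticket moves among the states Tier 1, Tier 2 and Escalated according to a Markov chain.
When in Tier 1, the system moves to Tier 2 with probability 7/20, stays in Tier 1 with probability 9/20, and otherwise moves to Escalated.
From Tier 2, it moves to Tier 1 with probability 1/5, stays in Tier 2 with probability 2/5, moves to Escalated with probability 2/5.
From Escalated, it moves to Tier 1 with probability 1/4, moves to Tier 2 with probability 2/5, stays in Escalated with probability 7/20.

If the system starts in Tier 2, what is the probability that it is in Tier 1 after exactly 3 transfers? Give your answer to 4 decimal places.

Propagate the distribution vector 3 transfers from Tier 2.
After 0 transfers: (0.0000, 1.0000, 0.0000)
After 1 transfer: (0.2000, 0.4000, 0.4000)
After 2 transfers: (0.2700, 0.3900, 0.3400)
After 3 transfers: (0.2845, 0.3865, 0.3290)
P(in Tier 1 after 3 transfers) = 0.2845

0.2845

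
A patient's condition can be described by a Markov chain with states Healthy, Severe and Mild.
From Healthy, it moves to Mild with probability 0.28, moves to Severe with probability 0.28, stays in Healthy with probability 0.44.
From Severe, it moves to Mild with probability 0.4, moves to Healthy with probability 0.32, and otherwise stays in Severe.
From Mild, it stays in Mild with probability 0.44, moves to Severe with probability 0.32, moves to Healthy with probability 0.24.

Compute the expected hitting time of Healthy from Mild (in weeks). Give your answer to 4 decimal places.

3.7791

Let t(s) be the expected number of weeks to first reach Healthy from state s, with t(Healthy) = 0. Conditioning on the first week:
t(Severe) = 1 + 0.28·t(Severe) + 0.4·t(Mild)
t(Mild) = 1 + 0.32·t(Severe) + 0.44·t(Mild)
Solving: t(Severe) = 3.4884, t(Mild) = 3.7791.
Expected weeks from Mild to Healthy: 3.7791.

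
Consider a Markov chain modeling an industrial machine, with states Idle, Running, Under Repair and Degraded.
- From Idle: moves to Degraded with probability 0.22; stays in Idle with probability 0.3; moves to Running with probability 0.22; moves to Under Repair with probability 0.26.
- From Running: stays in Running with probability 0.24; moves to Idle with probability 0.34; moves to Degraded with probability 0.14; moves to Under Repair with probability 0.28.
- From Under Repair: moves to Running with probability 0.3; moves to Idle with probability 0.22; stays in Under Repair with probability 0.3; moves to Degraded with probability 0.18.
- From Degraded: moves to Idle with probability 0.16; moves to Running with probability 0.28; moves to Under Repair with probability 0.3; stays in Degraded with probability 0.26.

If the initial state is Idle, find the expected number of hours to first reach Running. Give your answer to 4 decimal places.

Let t(s) be the expected number of hours to first reach Running from state s, with t(Running) = 0. Conditioning on the first hour:
t(Idle) = 1 + 0.3·t(Idle) + 0.26·t(Under Repair) + 0.22·t(Degraded)
t(Under Repair) = 1 + 0.22·t(Idle) + 0.3·t(Under Repair) + 0.18·t(Degraded)
t(Degraded) = 1 + 0.16·t(Idle) + 0.3·t(Under Repair) + 0.26·t(Degraded)
Solving: t(Idle) = 3.9148, t(Under Repair) = 3.5993, t(Degraded) = 3.6570.
Expected hours from Idle to Running: 3.9148.

3.9148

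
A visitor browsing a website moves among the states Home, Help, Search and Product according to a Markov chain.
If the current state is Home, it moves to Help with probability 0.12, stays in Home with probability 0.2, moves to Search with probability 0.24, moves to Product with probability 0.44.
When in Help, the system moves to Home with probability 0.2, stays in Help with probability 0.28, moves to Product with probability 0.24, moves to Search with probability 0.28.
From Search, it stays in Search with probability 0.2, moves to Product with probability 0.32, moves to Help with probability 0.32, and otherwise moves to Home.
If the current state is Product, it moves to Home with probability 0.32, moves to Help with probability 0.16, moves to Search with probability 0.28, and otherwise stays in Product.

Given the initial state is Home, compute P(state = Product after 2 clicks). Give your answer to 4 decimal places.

0.2992

Propagate the distribution vector 2 clicks from Home.
After 0 clicks: (1.0000, 0.0000, 0.0000, 0.0000)
After 1 click: (0.2000, 0.1200, 0.2400, 0.4400)
After 2 clicks: (0.2432, 0.2048, 0.2528, 0.2992)
P(in Product after 2 clicks) = 0.2992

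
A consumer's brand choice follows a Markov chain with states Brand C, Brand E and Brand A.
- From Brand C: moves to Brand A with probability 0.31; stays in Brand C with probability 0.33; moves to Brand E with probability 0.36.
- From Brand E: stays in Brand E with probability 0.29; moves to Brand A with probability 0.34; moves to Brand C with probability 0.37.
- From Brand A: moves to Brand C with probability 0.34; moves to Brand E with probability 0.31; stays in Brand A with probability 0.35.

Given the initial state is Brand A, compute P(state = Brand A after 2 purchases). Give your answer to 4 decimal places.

0.3333

Sum over the intermediate state after 1 purchase:
P = P(Brand A→Brand C)·P(Brand C→Brand A) + P(Brand A→Brand E)·P(Brand E→Brand A) + P(Brand A→Brand A)·P(Brand A→Brand A)
  = 0.34×0.31 + 0.31×0.34 + 0.35×0.35
  = 0.1054 + 0.1054 + 0.1225 = 0.3333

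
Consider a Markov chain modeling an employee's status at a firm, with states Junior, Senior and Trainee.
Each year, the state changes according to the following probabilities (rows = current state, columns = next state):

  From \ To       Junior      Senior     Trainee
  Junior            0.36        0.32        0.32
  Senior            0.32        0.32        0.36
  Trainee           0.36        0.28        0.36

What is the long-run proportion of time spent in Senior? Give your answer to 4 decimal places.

0.3062

Let the stationary distribution be π with π = πP and π_1 + π_2 + π_3 = 1.
π_1 = 0.36·π_1 + 0.32·π_2 + 0.36·π_3
π_2 = 0.32·π_1 + 0.32·π_2 + 0.28·π_3
Solving with the normalization constraint gives π = (0.3478, 0.3062, 0.3461).
So the stationary probability of Senior is 0.3062.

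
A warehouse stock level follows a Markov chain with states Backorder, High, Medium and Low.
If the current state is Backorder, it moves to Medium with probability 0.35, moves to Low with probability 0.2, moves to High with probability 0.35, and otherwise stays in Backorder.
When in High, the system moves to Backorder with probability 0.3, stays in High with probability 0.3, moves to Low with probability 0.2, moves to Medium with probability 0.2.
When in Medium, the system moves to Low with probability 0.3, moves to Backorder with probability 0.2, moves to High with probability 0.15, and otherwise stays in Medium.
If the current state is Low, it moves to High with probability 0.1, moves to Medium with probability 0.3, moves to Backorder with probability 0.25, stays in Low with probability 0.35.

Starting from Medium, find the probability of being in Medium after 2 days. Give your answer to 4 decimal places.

Propagate the distribution vector 2 days from Medium.
After 0 days: (0.0000, 0.0000, 1.0000, 0.0000)
After 1 day: (0.2000, 0.1500, 0.3500, 0.3000)
After 2 days: (0.2100, 0.1975, 0.3125, 0.2800)
P(in Medium after 2 days) = 0.3125

0.3125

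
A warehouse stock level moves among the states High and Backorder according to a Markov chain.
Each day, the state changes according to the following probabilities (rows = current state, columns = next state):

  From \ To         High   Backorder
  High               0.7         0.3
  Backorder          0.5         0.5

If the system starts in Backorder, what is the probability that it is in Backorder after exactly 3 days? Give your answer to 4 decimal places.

Propagate the distribution vector 3 days from Backorder.
After 0 days: (0.0000, 1.0000)
After 1 day: (0.5000, 0.5000)
After 2 days: (0.6000, 0.4000)
After 3 days: (0.6200, 0.3800)
P(in Backorder after 3 days) = 0.3800

0.3800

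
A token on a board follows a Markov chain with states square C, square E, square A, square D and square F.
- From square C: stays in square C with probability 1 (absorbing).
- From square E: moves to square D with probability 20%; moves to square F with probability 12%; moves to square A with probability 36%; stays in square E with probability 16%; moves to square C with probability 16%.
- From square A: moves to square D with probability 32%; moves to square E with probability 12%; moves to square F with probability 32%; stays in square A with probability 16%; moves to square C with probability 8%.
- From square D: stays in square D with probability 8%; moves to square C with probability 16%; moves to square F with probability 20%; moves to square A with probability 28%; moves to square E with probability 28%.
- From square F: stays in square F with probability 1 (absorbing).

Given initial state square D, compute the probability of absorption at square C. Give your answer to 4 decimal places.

Let h(s) be the probability of absorption at square C starting from transient state s. Then h(square C) = 1 and h(square F) = 0. By first-step analysis:
h(square E) = 0.16·1 + 0.16·h(square E) + 0.36·h(square A) + 0.2·h(square D) + 0.12·0
h(square A) = 0.08·1 + 0.12·h(square E) + 0.16·h(square A) + 0.32·h(square D) + 0.32·0
h(square D) = 0.16·1 + 0.28·h(square E) + 0.28·h(square A) + 0.08·h(square D) + 0.2·0
Solving: h(square E) = 0.4142, h(square A) = 0.3039, h(square D) = 0.3925.
Starting from square D, the probability is 0.3925.

0.3925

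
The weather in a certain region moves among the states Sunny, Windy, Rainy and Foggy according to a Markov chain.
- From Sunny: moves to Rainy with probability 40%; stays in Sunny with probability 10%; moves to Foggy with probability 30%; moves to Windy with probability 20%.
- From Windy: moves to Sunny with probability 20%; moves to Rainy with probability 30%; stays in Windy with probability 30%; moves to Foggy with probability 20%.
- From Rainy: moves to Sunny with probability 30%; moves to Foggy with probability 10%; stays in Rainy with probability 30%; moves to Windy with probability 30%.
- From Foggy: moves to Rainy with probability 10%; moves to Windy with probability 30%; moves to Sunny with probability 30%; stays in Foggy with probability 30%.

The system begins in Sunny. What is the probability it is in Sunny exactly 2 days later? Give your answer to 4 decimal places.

0.2600

Propagate the distribution vector 2 days from Sunny.
After 0 days: (1.0000, 0.0000, 0.0000, 0.0000)
After 1 day: (0.1000, 0.2000, 0.4000, 0.3000)
After 2 days: (0.2600, 0.2900, 0.2500, 0.2000)
P(in Sunny after 2 days) = 0.2600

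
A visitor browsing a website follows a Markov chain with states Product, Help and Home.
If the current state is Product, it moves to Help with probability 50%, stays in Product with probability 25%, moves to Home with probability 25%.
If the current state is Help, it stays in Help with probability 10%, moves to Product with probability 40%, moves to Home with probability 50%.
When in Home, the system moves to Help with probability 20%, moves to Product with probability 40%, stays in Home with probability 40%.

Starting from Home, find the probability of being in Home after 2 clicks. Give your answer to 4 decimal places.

Sum over the intermediate state after 1 click:
P = P(Home→Product)·P(Product→Home) + P(Home→Help)·P(Help→Home) + P(Home→Home)·P(Home→Home)
  = 0.4×0.25 + 0.2×0.5 + 0.4×0.4
  = 0.1000 + 0.1000 + 0.1600 = 0.3600

0.3600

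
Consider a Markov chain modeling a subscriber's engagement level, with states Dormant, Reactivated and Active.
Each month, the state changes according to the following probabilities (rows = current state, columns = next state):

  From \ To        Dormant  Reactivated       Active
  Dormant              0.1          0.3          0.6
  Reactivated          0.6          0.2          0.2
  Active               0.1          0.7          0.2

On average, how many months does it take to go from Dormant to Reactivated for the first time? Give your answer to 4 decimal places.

2.1212

Let t(s) be the expected number of months to first reach Reactivated from state s, with t(Reactivated) = 0. Conditioning on the first month:
t(Dormant) = 1 + 0.1·t(Dormant) + 0.6·t(Active)
t(Active) = 1 + 0.1·t(Dormant) + 0.2·t(Active)
Solving: t(Dormant) = 2.1212, t(Active) = 1.5152.
Expected months from Dormant to Reactivated: 2.1212.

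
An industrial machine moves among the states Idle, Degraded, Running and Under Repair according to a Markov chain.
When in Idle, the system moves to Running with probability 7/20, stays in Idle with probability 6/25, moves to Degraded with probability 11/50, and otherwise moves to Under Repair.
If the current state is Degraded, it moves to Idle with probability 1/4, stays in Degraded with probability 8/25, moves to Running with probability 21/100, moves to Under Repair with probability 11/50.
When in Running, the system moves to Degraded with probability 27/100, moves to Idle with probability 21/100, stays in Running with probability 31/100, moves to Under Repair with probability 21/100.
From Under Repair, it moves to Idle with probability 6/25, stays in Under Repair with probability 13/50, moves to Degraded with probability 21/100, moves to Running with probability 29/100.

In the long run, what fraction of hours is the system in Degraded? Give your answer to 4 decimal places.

Let the stationary distribution be π with π = πP and π_1 + π_2 + π_3 + π_4 = 1.
π_1 = 0.24·π_1 + 0.25·π_2 + 0.21·π_3 + 0.24·π_4
π_2 = 0.22·π_1 + 0.32·π_2 + 0.27·π_3 + 0.21·π_4
π_3 = 0.35·π_1 + 0.21·π_2 + 0.31·π_3 + 0.29·π_4
Solving with the normalization constraint gives π = (0.2339, 0.2581, 0.2892, 0.2188).
So the stationary probability of Degraded is 0.2581.

0.2581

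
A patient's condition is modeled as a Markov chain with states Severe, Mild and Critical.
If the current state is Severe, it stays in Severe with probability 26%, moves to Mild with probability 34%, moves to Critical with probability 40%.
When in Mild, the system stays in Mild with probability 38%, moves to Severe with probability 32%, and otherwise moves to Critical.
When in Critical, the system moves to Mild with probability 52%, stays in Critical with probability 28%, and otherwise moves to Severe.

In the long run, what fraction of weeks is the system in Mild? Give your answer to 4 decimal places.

0.4142

Let the stationary distribution be π with π = πP and π_1 + π_2 + π_3 = 1.
π_1 = 0.26·π_1 + 0.32·π_2 + 0.2·π_3
π_2 = 0.34·π_1 + 0.38·π_2 + 0.52·π_3
Solving with the normalization constraint gives π = (0.2656, 0.4142, 0.3202).
So the stationary probability of Mild is 0.4142.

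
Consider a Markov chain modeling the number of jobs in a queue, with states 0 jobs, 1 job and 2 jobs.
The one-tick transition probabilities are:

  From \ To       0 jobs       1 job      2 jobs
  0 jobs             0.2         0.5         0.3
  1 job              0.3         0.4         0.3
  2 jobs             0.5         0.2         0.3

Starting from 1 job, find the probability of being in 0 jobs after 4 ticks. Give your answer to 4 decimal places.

0.3273

Propagate the distribution vector 4 ticks from 1 job.
After 0 ticks: (0.0000, 1.0000, 0.0000)
After 1 tick: (0.3000, 0.4000, 0.3000)
After 2 ticks: (0.3300, 0.3700, 0.3000)
After 3 ticks: (0.3270, 0.3730, 0.3000)
After 4 ticks: (0.3273, 0.3727, 0.3000)
P(in 0 jobs after 4 ticks) = 0.3273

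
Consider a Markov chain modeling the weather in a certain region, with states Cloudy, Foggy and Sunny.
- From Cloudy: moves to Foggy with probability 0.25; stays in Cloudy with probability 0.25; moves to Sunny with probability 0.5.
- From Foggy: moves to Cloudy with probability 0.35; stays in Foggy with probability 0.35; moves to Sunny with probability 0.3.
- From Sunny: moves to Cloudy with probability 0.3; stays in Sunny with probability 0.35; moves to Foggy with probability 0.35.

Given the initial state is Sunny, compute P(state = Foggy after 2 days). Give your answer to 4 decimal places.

Sum over the intermediate state after 1 day:
P = P(Sunny→Cloudy)·P(Cloudy→Foggy) + P(Sunny→Foggy)·P(Foggy→Foggy) + P(Sunny→Sunny)·P(Sunny→Foggy)
  = 0.3×0.25 + 0.35×0.35 + 0.35×0.35
  = 0.0750 + 0.1225 + 0.1225 = 0.3200

0.3200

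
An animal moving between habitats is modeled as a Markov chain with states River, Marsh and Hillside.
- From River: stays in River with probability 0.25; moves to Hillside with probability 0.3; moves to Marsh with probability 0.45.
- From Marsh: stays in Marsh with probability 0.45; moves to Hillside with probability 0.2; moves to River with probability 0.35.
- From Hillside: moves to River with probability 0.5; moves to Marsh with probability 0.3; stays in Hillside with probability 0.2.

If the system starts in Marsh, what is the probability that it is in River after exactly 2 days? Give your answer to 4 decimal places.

Sum over the intermediate state after 1 day:
P = P(Marsh→River)·P(River→River) + P(Marsh→Marsh)·P(Marsh→River) + P(Marsh→Hillside)·P(Hillside→River)
  = 0.35×0.25 + 0.45×0.35 + 0.2×0.5
  = 0.0875 + 0.1575 + 0.1000 = 0.3450

0.3450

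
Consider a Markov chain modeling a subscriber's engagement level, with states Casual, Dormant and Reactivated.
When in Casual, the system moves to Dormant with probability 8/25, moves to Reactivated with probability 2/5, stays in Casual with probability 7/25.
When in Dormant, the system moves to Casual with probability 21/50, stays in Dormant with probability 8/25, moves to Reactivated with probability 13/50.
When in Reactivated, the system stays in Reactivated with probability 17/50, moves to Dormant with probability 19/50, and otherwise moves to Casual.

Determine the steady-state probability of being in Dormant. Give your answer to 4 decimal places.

0.3399

Let the stationary distribution be π with π = πP and π_1 + π_2 + π_3 = 1.
π_1 = 0.28·π_1 + 0.42·π_2 + 0.28·π_3
π_2 = 0.32·π_1 + 0.32·π_2 + 0.38·π_3
Solving with the normalization constraint gives π = (0.3276, 0.3399, 0.3325).
So the stationary probability of Dormant is 0.3399.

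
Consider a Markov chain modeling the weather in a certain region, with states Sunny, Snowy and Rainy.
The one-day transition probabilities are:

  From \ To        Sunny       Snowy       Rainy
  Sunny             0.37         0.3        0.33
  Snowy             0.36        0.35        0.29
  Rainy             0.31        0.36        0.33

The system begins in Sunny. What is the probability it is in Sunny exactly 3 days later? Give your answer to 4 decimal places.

Propagate the distribution vector 3 days from Sunny.
After 0 days: (1.0000, 0.0000, 0.0000)
After 1 day: (0.3700, 0.3000, 0.3300)
After 2 days: (0.3472, 0.3348, 0.3180)
After 3 days: (0.3476, 0.3358, 0.3166)
P(in Sunny after 3 days) = 0.3476

0.3476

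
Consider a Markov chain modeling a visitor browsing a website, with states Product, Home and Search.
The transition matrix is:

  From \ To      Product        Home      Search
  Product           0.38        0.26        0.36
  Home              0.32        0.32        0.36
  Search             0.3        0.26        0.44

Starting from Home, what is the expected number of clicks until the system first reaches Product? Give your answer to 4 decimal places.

3.2033

Let t(s) be the expected number of clicks to first reach Product from state s, with t(Product) = 0. Conditioning on the first click:
t(Home) = 1 + 0.32·t(Home) + 0.36·t(Search)
t(Search) = 1 + 0.26·t(Home) + 0.44·t(Search)
Solving: t(Home) = 3.2033, t(Search) = 3.2730.
Expected clicks from Home to Product: 3.2033.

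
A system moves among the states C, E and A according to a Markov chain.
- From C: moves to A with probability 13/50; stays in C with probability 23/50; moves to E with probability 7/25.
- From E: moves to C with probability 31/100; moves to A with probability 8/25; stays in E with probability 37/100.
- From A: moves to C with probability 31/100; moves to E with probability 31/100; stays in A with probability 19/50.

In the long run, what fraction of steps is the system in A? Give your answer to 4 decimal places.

0.3171

Let the stationary distribution be π with π = πP and π_1 + π_2 + π_3 = 1.
π_1 = 0.46·π_1 + 0.31·π_2 + 0.31·π_3
π_2 = 0.28·π_1 + 0.37·π_2 + 0.31·π_3
Solving with the normalization constraint gives π = (0.3647, 0.3181, 0.3171).
So the stationary probability of A is 0.3171.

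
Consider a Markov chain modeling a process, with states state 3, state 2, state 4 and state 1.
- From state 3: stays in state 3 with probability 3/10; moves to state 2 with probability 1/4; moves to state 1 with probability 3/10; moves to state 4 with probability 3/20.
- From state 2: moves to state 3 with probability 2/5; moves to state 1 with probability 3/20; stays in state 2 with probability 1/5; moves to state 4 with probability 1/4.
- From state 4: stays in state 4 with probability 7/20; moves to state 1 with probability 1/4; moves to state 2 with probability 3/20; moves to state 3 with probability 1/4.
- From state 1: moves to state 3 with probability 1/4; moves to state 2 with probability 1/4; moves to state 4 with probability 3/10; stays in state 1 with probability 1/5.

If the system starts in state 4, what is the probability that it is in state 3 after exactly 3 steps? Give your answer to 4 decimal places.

Propagate the distribution vector 3 steps from state 4.
After 0 steps: (0.0000, 0.0000, 1.0000, 0.0000)
After 1 step: (0.2500, 0.1500, 0.3500, 0.2500)
After 2 steps: (0.2850, 0.2075, 0.2725, 0.2350)
After 3 steps: (0.2954, 0.2124, 0.2605, 0.2318)
P(in state 3 after 3 steps) = 0.2954

0.2954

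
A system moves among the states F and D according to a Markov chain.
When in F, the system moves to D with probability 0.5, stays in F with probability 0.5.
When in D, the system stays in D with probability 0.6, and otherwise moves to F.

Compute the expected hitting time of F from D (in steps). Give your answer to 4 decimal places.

Let t(s) be the expected number of steps to first reach F from state s, with t(F) = 0. Conditioning on the first step:
t(D) = 1 + 0.6·t(D)
Solving: t(D) = 2.5000.
Expected steps from D to F: 2.5000.

2.5000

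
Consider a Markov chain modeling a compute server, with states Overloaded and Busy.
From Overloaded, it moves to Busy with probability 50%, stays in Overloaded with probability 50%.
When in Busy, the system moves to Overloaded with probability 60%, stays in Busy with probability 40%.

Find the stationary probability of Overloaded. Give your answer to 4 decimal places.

0.5455

Let the stationary distribution be π with π = πP and π_1 + π_2 = 1.
π_1 = 0.5·π_1 + 0.6·π_2
Solving with the normalization constraint gives π = (0.5455, 0.4545).
So the stationary probability of Overloaded is 0.5455.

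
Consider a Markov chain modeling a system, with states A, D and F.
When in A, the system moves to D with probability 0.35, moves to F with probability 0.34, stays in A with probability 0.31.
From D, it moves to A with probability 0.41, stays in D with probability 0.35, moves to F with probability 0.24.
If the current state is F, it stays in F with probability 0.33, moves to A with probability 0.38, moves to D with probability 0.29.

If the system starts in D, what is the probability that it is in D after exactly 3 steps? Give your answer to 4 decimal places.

Propagate the distribution vector 3 steps from D.
After 0 steps: (0.0000, 1.0000, 0.0000)
After 1 step: (0.4100, 0.3500, 0.2400)
After 2 steps: (0.3618, 0.3356, 0.3026)
After 3 steps: (0.3647, 0.3318, 0.3034)
P(in D after 3 steps) = 0.3318

0.3318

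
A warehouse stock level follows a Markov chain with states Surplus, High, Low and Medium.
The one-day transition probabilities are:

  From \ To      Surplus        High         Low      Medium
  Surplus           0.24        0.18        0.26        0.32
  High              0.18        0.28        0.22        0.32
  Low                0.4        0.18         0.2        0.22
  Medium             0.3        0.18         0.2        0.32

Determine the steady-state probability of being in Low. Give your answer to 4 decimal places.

0.2209

Let the stationary distribution be π with π = πP and π_1 + π_2 + π_3 + π_4 = 1.
π_1 = 0.24·π_1 + 0.18·π_2 + 0.4·π_3 + 0.3·π_4
π_2 = 0.18·π_1 + 0.28·π_2 + 0.18·π_3 + 0.18·π_4
π_3 = 0.26·π_1 + 0.22·π_2 + 0.2·π_3 + 0.2·π_4
Solving with the normalization constraint gives π = (0.2812, 0.2000, 0.2209, 0.2979).
So the stationary probability of Low is 0.2209.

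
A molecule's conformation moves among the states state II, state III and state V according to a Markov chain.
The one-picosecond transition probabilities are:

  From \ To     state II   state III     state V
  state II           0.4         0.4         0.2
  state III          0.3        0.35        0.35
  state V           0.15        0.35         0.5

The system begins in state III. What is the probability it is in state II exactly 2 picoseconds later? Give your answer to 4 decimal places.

Sum over the intermediate state after 1 picosecond:
P = P(state III→state II)·P(state II→state II) + P(state III→state III)·P(state III→state II) + P(state III→state V)·P(state V→state II)
  = 0.3×0.4 + 0.35×0.3 + 0.35×0.15
  = 0.1200 + 0.1050 + 0.0525 = 0.2775

0.2775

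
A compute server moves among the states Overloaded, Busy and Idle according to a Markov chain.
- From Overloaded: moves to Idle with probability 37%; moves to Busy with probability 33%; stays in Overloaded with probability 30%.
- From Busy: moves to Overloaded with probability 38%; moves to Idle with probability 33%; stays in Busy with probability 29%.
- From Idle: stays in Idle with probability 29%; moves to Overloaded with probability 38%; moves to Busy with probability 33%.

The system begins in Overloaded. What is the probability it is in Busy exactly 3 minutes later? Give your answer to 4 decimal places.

0.3173

Propagate the distribution vector 3 minutes from Overloaded.
After 0 minutes: (1.0000, 0.0000, 0.0000)
After 1 minute: (0.3000, 0.3300, 0.3700)
After 2 minutes: (0.3560, 0.3168, 0.3272)
After 3 minutes: (0.3515, 0.3173, 0.3312)
P(in Busy after 3 minutes) = 0.3173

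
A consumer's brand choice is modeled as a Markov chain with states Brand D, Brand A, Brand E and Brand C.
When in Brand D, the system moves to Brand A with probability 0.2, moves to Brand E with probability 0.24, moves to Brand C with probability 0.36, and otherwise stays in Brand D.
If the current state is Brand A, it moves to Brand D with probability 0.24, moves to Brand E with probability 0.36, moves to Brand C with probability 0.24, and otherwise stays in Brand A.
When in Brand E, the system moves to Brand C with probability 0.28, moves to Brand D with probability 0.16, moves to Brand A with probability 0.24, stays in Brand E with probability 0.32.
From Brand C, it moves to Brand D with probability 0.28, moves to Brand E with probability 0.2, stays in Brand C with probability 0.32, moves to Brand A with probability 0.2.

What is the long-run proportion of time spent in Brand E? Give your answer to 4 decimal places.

0.2742

Let the stationary distribution be π with π = πP and π_1 + π_2 + π_3 + π_4 = 1.
π_1 = 0.2·π_1 + 0.24·π_2 + 0.16·π_3 + 0.28·π_4
π_2 = 0.2·π_1 + 0.16·π_2 + 0.24·π_3 + 0.2·π_4
π_3 = 0.24·π_1 + 0.36·π_2 + 0.32·π_3 + 0.2·π_4
Solving with the normalization constraint gives π = (0.2213, 0.2029, 0.2742, 0.3017).
So the stationary probability of Brand E is 0.2742.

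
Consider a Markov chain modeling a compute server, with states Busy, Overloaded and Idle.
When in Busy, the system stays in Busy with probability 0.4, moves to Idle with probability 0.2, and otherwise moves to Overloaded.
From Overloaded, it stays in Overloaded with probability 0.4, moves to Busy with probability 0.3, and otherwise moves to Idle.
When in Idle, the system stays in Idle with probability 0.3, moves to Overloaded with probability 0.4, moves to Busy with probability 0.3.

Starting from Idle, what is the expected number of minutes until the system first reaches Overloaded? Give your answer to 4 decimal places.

2.5000

Let t(s) be the expected number of minutes to first reach Overloaded from state s, with t(Overloaded) = 0. Conditioning on the first minute:
t(Busy) = 1 + 0.4·t(Busy) + 0.2·t(Idle)
t(Idle) = 1 + 0.3·t(Busy) + 0.3·t(Idle)
Solving: t(Busy) = 2.5000, t(Idle) = 2.5000.
Expected minutes from Idle to Overloaded: 2.5000.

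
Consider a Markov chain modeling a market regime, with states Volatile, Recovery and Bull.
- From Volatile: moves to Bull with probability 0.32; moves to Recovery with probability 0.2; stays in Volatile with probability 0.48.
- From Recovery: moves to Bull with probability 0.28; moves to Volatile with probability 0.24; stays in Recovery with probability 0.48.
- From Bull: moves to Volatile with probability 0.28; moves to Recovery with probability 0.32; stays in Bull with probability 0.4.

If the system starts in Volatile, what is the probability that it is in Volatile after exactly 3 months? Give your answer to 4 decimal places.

Propagate the distribution vector 3 months from Volatile.
After 0 months: (1.0000, 0.0000, 0.0000)
After 1 month: (0.4800, 0.2000, 0.3200)
After 2 months: (0.3680, 0.2944, 0.3376)
After 3 months: (0.3418, 0.3229, 0.3352)
P(in Volatile after 3 months) = 0.3418

0.3418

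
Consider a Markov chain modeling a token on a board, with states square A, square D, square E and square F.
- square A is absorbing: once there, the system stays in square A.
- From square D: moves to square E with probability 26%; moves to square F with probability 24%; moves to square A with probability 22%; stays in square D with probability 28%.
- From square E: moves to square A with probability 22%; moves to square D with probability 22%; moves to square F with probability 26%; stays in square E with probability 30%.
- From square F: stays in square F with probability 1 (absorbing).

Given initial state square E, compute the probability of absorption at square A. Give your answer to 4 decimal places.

Let h(s) be the probability of absorption at square A starting from transient state s. Then h(square A) = 1 and h(square F) = 0. By first-step analysis:
h(square D) = 0.22·1 + 0.28·h(square D) + 0.26·h(square E) + 0.24·0
h(square E) = 0.22·1 + 0.22·h(square D) + 0.3·h(square E) + 0.26·0
Solving: h(square D) = 0.4727, h(square E) = 0.4628.
Starting from square E, the probability is 0.4628.

0.4628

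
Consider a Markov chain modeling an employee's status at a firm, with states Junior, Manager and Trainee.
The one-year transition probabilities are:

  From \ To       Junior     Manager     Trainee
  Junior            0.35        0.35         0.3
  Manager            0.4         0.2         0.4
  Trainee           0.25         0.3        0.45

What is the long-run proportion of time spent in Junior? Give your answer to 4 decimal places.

Let the stationary distribution be π with π = πP and π_1 + π_2 + π_3 = 1.
π_1 = 0.35·π_1 + 0.4·π_2 + 0.25·π_3
π_2 = 0.35·π_1 + 0.2·π_2 + 0.3·π_3
Solving with the normalization constraint gives π = (0.3257, 0.2875, 0.3868).
So the stationary probability of Junior is 0.3257.

0.3257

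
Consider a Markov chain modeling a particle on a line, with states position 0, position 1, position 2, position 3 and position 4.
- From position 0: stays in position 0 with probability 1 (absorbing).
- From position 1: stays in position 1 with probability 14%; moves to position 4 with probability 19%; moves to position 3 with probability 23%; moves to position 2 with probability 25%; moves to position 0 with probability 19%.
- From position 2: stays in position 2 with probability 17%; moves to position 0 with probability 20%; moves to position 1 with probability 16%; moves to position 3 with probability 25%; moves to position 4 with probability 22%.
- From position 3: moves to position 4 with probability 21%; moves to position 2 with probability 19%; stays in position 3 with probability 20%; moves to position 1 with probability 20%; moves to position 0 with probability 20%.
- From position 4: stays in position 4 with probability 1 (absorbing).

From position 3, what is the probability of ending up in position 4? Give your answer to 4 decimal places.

0.5125

Let h(s) be the probability of absorption at position 4 starting from transient state s. Then h(position 4) = 1 and h(position 0) = 0. By first-step analysis:
h(position 1) = 0.19·0 + 0.14·h(position 1) + 0.25·h(position 2) + 0.23·h(position 3) + 0.19·1
h(position 2) = 0.2·0 + 0.16·h(position 1) + 0.17·h(position 2) + 0.25·h(position 3) + 0.22·1
h(position 3) = 0.2·0 + 0.2·h(position 1) + 0.19·h(position 2) + 0.2·h(position 3) + 0.21·1
Solving: h(position 1) = 0.5084, h(position 2) = 0.5174, h(position 3) = 0.5125.
Starting from position 3, the probability is 0.5125.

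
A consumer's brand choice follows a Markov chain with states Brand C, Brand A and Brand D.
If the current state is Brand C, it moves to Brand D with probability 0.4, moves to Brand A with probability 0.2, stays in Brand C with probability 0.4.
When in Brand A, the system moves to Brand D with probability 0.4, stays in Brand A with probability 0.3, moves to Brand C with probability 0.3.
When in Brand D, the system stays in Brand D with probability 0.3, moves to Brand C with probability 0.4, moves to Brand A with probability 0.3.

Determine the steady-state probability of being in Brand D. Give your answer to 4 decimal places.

Let the stationary distribution be π with π = πP and π_1 + π_2 + π_3 = 1.
π_1 = 0.4·π_1 + 0.3·π_2 + 0.4·π_3
π_2 = 0.2·π_1 + 0.3·π_2 + 0.3·π_3
Solving with the normalization constraint gives π = (0.3737, 0.2626, 0.3636).
So the stationary probability of Brand D is 0.3636.

0.3636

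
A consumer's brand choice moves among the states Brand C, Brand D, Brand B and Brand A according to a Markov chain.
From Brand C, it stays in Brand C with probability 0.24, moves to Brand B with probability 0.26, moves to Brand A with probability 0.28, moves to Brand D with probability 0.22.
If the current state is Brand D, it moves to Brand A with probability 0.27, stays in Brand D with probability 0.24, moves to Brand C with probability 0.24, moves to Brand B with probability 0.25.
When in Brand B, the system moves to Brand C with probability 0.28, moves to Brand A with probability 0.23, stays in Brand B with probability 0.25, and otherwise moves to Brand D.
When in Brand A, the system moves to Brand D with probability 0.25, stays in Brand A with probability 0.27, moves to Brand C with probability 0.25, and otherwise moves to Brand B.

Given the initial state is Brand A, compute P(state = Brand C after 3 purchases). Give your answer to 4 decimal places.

0.2525

Propagate the distribution vector 3 purchases from Brand A.
After 0 purchases: (0.0000, 0.0000, 0.0000, 1.0000)
After 1 purchase: (0.2500, 0.2500, 0.2300, 0.2700)
After 2 purchases: (0.2519, 0.2377, 0.2471, 0.2633)
After 3 purchases: (0.2525, 0.2376, 0.2473, 0.2626)
P(in Brand C after 3 purchases) = 0.2525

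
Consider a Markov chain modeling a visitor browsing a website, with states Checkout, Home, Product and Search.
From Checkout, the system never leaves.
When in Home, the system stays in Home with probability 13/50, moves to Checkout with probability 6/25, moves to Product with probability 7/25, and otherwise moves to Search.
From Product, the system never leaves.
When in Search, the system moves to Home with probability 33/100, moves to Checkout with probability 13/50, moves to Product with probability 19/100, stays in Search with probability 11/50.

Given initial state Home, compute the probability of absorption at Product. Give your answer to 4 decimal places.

0.5157

Let h(s) be the probability of absorption at Product starting from transient state s. Then h(Product) = 1 and h(Checkout) = 0. By first-step analysis:
h(Home) = 0.24·0 + 0.26·h(Home) + 0.28·1 + 0.22·h(Search)
h(Search) = 0.26·0 + 0.33·h(Home) + 0.19·1 + 0.22·h(Search)
Solving: h(Home) = 0.5157, h(Search) = 0.4618.
Starting from Home, the probability is 0.5157.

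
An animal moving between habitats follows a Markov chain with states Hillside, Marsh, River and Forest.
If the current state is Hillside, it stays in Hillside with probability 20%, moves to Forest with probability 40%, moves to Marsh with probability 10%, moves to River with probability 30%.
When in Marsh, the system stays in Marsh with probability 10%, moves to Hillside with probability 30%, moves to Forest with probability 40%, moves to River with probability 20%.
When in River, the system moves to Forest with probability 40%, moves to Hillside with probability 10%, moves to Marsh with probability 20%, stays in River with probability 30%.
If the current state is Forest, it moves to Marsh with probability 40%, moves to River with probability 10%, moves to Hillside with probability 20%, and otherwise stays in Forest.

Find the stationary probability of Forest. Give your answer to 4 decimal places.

Let the stationary distribution be π with π = πP and π_1 + π_2 + π_3 + π_4 = 1.
π_1 = 0.2·π_1 + 0.3·π_2 + 0.1·π_3 + 0.2·π_4
π_2 = 0.1·π_1 + 0.1·π_2 + 0.2·π_3 + 0.4·π_4
π_3 = 0.3·π_1 + 0.2·π_2 + 0.3·π_3 + 0.1·π_4
Solving with the normalization constraint gives π = (0.2025, 0.2295, 0.2043, 0.3636).
So the stationary probability of Forest is 0.3636.

0.3636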